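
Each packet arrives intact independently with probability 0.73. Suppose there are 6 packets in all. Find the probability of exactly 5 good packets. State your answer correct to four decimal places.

0.3358

X ~ Binomial(n=6, p=0.73).
P(X=5) = C(6,5) · p^5 · (1−p)^1
= 6 · 0.20731 · 0.27 = 0.335838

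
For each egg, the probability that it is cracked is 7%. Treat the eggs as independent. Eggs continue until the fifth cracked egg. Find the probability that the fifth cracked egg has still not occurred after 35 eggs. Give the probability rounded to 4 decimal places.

Needing more than 35 eggs ⇔ fewer than 5 successes in the first 35. With X ~ Binomial(35, 0.07), P(Y > 35) = P(X ≤ 4).
  k=0: C(35,0)·0.07^0·0.93^35 = 0.078868
  k=1: C(35,1)·0.07^1·0.93^34 = 0.207772
  k=2: C(35,2)·0.07^2·0.93^33 = 0.265858
  k=3: C(35,3)·0.07^3·0.93^32 = 0.220119
  k=4: C(35,4)·0.07^4·0.93^31 = 0.132545
P(X ≤ 4) = 0.905163

0.9052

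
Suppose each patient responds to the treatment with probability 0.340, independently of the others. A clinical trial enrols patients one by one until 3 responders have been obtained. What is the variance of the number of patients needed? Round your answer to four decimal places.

17.1280

Y = total patients until the third success; negative binomial with r=3, p=0.34.
Var(Y) = r(1−p)/p² = 3·0.66 / 0.34² = 17.128028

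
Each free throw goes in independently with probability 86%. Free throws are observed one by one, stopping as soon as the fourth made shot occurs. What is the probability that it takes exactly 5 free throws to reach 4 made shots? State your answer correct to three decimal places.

0.306

Y = trial on which the fourth success occurs; negative binomial, r=4, p=0.86.
P(Y=5) = C(4,3) · p^4 · (1−p)^1
= 4 · 0.54701 · 0.14 = 0.30632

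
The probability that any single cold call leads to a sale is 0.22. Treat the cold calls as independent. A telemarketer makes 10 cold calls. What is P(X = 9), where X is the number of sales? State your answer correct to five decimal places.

X ~ Binomial(n=10, p=0.22).
P(X=9) = C(10,9) · p^9 · (1−p)^1
= 10 · 1.2073e-06 · 0.78 = 0.0000094

0.00001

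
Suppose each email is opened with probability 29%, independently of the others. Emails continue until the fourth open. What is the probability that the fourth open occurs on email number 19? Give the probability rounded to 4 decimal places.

0.0339

Y = trial on which the fourth success occurs; negative binomial, r=4, p=0.29.
P(Y=19) = C(18,3) · p^4 · (1−p)^15
= 816 · 0.0070728 · 0.0058732 = 0.033897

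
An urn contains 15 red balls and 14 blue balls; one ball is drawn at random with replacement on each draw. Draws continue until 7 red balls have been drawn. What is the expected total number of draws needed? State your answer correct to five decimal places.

Y = total draws until the seventh success; negative binomial with r=7, p=0.517241.
E[Y] = r / p = 7 / 0.517241 = 13.5333333

13.53333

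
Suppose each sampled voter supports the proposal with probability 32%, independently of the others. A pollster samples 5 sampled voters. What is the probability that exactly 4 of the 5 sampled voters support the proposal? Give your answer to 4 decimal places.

X ~ Binomial(n=5, p=0.32).
P(X=4) = C(5,4) · p^4 · (1−p)^1
= 5 · 0.010486 · 0.68 = 0.035652

0.0357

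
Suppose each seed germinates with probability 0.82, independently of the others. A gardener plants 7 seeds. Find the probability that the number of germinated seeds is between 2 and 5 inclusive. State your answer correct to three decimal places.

X ~ Binomial(7, 0.82); P(2 ≤ X ≤ 5) = Σ C(7,k) p^k (1−p)^(7−k) over k:
  k=2: C(7,2)·0.82^2·0.18^5 = 0.00267
  k=3: C(7,3)·0.82^3·0.18^4 = 0.02026
  k=4: C(7,4)·0.82^4·0.18^3 = 0.09229
  k=5: C(7,5)·0.82^5·0.18^2 = 0.25225
Total = 0.36746

0.367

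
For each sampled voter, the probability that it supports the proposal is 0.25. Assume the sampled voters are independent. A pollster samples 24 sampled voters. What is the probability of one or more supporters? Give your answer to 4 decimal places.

0.9990

P(at least one) = 1 − P(none) = 1 − (1 − 0.25)^24
= 1 − 0.001003 = 0.998997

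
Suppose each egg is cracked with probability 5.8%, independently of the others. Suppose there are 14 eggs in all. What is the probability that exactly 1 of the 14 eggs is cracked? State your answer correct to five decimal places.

X ~ Binomial(n=14, p=0.058).
P(X=1) = C(14,1) · p^1 · (1−p)^13
= 14 · 0.058 · 0.4599 = 0.3734374

0.37344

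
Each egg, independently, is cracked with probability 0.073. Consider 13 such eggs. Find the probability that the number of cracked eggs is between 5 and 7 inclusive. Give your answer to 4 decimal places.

0.0016

X ~ Binomial(13, 0.073); P(5 ≤ X ≤ 7) = Σ C(13,k) p^k (1−p)^(13−k) over k:
  k=5: C(13,5)·0.073^5·0.927^8 = 0.001455
  k=6: C(13,6)·0.073^6·0.927^7 = 0.000153
  k=7: C(13,7)·0.073^7·0.927^6 = 0.000012
Total = 0.001620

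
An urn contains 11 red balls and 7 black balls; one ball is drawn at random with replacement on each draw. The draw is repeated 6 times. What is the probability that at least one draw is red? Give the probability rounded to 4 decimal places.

0.9965

P(at least one) = 1 − P(none) = 1 − (1 − 0.611111)^6
= 1 − 0.003459 = 0.996541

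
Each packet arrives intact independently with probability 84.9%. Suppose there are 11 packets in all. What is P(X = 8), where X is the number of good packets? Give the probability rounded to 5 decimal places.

0.15335

X ~ Binomial(n=11, p=0.849).
P(X=8) = C(11,8) · p^8 · (1−p)^3
= 165 · 0.26994 · 0.003443 = 0.1533474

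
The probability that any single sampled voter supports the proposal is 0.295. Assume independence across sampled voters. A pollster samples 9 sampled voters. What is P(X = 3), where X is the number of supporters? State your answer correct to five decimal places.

X ~ Binomial(n=9, p=0.295).
P(X=3) = C(9,3) · p^3 · (1−p)^6
= 84 · 0.025672 · 0.12278 = 0.2647769

0.26478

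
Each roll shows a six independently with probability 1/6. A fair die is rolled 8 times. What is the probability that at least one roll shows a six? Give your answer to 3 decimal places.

P(at least one) = 1 − P(none) = 1 − (1 − 0.166667)^8
= 1 − 0.23257 = 0.76743

0.767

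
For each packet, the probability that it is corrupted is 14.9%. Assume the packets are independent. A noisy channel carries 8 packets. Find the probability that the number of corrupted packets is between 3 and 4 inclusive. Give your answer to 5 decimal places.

0.10077

X ~ Binomial(8, 0.149); P(3 ≤ X ≤ 4) = Σ C(8,k) p^k (1−p)^(8−k) over k:
  k=3: C(8,3)·0.149^3·0.851^5 = 0.0826789
  k=4: C(8,4)·0.149^4·0.851^4 = 0.0180951
Total = 0.1007740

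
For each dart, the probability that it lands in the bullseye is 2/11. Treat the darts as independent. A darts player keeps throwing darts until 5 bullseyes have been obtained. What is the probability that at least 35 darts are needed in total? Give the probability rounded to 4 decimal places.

0.2341

Needing more than 34 darts ⇔ fewer than 5 successes in the first 34. With X ~ Binomial(34, 0.181818), P(Y > 34) = P(X ≤ 4).
  k=0: C(34,0)·0.181818^0·0.818182^34 = 0.001089
  k=1: C(34,1)·0.181818^1·0.818182^33 = 0.008225
  k=2: C(34,2)·0.181818^2·0.818182^32 = 0.030160
  k=3: C(34,3)·0.181818^3·0.818182^31 = 0.071490
  k=4: C(34,4)·0.181818^4·0.818182^30 = 0.123122
P(X ≤ 4) = 0.234087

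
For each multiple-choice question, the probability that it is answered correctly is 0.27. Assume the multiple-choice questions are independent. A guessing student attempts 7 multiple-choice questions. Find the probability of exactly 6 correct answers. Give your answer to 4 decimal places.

X ~ Binomial(n=7, p=0.27).
P(X=6) = C(7,6) · p^6 · (1−p)^1
= 7 · 0.00038742 · 0.73 = 0.001980

0.0020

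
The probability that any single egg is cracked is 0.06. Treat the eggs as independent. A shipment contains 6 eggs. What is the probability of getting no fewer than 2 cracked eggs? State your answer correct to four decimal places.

X ~ Binomial(6, 0.06); P(X ≥ 2) = Σ C(6,k) p^k (1−p)^(6−k) over k:
  k=2: C(6,2)·0.06^2·0.94^4 = 0.042160
  k=3: C(6,3)·0.06^3·0.94^3 = 0.003588
  k=4: C(6,4)·0.06^4·0.94^2 = 0.000172
  k=5: C(6,5)·0.06^5·0.94^1 = 0.000004
  k=6: C(6,6)·0.06^6·0.94^0 = 0.000000
Total = 0.045925

0.0459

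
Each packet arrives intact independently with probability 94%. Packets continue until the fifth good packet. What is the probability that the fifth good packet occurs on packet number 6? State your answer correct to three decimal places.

Y = trial on which the fifth success occurs; negative binomial, r=5, p=0.94.
P(Y=6) = C(5,4) · p^5 · (1−p)^1
= 5 · 0.7339 · 0.06 = 0.22017

0.220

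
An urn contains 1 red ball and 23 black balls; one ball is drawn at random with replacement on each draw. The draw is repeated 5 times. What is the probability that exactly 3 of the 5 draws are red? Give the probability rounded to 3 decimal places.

0.001

X ~ Binomial(n=5, p=0.041667).
P(X=3) = C(5,3) · p^3 · (1−p)^2
= 10 · 7.2338e-05 · 0.9184 = 0.00066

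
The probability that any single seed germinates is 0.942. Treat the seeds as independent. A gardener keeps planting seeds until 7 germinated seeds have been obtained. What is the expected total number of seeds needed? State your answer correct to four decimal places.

Y = total seeds until the seventh success; negative binomial with r=7, p=0.942.
E[Y] = r / p = 7 / 0.942 = 7.430998

7.4310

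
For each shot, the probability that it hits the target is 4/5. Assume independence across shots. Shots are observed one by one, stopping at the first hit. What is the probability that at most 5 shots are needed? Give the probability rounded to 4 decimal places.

0.9997

Y = number of shots to the first success; geometric, p = 0.80.
P(Y ≤ 5) = 1 − (1−p)^5 = 1 − 0.000320 = 0.999680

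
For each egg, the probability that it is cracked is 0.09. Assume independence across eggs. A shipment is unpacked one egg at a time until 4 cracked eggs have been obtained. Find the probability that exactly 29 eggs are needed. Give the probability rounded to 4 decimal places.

Y = trial on which the fourth success occurs; negative binomial, r=4, p=0.09.
P(Y=29) = C(28,3) · p^4 · (1−p)^25
= 3276 · 6.561e-05 · 0.094631 = 0.020340

0.0203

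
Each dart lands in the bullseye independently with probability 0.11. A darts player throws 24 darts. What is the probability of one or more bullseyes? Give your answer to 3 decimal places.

0.939

P(at least one) = 1 − P(none) = 1 − (1 − 0.11)^24
= 1 − 0.06100 = 0.93900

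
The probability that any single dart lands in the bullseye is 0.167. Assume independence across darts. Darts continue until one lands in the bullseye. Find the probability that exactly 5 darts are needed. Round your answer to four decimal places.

0.0804

Geometric (trials to first success), p = 0.167.
P(Y = 5) = (1−p)^4 · p = 0.48148 · 0.167 = 0.080407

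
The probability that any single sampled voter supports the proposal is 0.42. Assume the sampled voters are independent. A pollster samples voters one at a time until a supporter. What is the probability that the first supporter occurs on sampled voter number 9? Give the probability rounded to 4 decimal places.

0.0054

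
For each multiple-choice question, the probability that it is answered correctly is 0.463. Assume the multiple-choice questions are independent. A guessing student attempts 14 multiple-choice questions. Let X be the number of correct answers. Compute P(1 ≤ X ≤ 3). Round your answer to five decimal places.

0.05191

X ~ Binomial(14, 0.463); P(1 ≤ X ≤ 3) = Σ C(14,k) p^k (1−p)^(14−k) over k:
  k=1: C(14,1)·0.463^1·0.537^13 = 0.0020016
  k=2: C(14,2)·0.463^2·0.537^12 = 0.0112175
  k=3: C(14,3)·0.463^3·0.537^11 = 0.0386867
Total = 0.0519057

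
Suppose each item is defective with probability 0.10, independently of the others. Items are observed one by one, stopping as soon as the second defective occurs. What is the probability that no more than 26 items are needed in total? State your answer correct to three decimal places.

Finishing within 26 items ⇔ at least 2 successes in the first 26. With X ~ Binomial(26, 0.10), P(Y ≤ 26) = 1 − P(X ≤ 1).
  k=0: C(26,0)·0.10^0·0.90^26 = 0.06461
  k=1: C(26,1)·0.10^1·0.90^25 = 0.18665
1 − 0.25126 = 0.74874

0.749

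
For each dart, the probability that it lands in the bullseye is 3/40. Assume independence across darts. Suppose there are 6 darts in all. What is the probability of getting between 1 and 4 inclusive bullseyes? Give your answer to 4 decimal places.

0.3736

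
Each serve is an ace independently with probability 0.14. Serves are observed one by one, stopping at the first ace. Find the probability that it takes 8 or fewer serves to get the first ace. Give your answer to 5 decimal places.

0.70078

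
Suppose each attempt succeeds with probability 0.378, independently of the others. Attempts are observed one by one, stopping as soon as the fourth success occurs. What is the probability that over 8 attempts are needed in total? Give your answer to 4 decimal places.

Needing more than 8 attempts ⇔ fewer than 4 successes in the first 8. With X ~ Binomial(8, 0.378), P(Y > 8) = P(X ≤ 3).
  k=0: C(8,0)·0.378^0·0.622^8 = 0.022404
  k=1: C(8,1)·0.378^1·0.622^7 = 0.108922
  k=2: C(8,2)·0.378^2·0.622^6 = 0.231678
  k=3: C(8,3)·0.378^3·0.622^5 = 0.281589
P(X ≤ 3) = 0.644592

0.6446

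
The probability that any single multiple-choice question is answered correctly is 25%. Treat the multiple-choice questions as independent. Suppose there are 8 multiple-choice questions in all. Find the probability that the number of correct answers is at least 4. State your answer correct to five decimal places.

X ~ Binomial(8, 0.25); P(X ≥ 4) = Σ C(8,k) p^k (1−p)^(8−k) over k:
  k=4: C(8,4)·0.25^4·0.75^4 = 0.0865173
  k=5: C(8,5)·0.25^5·0.75^3 = 0.0230713
  k=6: C(8,6)·0.25^6·0.75^2 = 0.0038452
  k=7: C(8,7)·0.25^7·0.75^1 = 0.0003662
  k=8: C(8,8)·0.25^8·0.75^0 = 0.0000153
Total = 0.1138153

0.11382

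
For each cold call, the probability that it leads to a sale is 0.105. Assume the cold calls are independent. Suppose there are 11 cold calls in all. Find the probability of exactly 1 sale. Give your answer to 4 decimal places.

0.3809

X ~ Binomial(n=11, p=0.105).
P(X=1) = C(11,1) · p^1 · (1−p)^10
= 11 · 0.105 · 0.32978 = 0.380901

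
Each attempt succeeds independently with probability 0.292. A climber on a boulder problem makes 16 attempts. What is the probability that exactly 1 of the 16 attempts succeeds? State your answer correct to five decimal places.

X ~ Binomial(n=16, p=0.292).
P(X=1) = C(16,1) · p^1 · (1−p)^15
= 16 · 0.292 · 0.0056299 = 0.0263028

0.02630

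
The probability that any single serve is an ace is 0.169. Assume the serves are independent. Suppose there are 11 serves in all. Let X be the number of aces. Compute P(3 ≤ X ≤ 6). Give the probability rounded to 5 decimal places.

X ~ Binomial(11, 0.169); P(3 ≤ X ≤ 6) = Σ C(11,k) p^k (1−p)^(11−k) over k:
  k=3: C(11,3)·0.169^3·0.831^8 = 0.1811141
  k=4: C(11,4)·0.169^4·0.831^7 = 0.0736661
  k=5: C(11,5)·0.169^5·0.831^6 = 0.0209740
  k=6: C(11,6)·0.169^6·0.831^5 = 0.0042655
Total = 0.2800197

0.28002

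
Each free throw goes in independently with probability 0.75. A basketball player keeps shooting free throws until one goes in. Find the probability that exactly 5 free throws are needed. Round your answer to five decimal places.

0.00293

Geometric (trials to first success), p = 0.75.
P(Y = 5) = (1−p)^4 · p = 0.0039062 · 0.75 = 0.0029297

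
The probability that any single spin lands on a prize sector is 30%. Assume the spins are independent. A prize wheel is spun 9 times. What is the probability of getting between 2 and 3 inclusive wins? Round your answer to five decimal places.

0.53366

X ~ Binomial(9, 0.30); P(2 ≤ X ≤ 3) = Σ C(9,k) p^k (1−p)^(9−k) over k:
  k=2: C(9,2)·0.30^2·0.70^7 = 0.2668279
  k=3: C(9,3)·0.30^3·0.70^6 = 0.2668279
Total = 0.5336559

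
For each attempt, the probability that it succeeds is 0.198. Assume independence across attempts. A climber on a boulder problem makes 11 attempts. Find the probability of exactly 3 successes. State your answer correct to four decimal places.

0.2192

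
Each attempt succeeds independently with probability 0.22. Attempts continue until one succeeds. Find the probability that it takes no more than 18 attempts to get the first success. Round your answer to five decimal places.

Y = number of attempts to the first success; geometric, p = 0.22.
P(Y ≤ 18) = 1 − (1−p)^18 = 1 − 0.0114210 = 0.9885790

0.98858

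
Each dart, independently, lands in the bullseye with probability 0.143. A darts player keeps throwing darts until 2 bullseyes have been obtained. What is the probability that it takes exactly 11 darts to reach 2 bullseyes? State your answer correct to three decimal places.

Y = trial on which the second success occurs; negative binomial, r=2, p=0.143.
P(Y=11) = C(10,1) · p^2 · (1−p)^9
= 10 · 0.020449 · 0.24936 = 0.05099

0.051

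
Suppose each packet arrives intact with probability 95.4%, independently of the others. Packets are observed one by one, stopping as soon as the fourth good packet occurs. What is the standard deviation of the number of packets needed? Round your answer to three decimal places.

Y = total packets until the fourth success; negative binomial with r=4, p=0.954.
SD(Y) = √[r(1−p)/p²] = √(0.20217) = 0.44964

0.450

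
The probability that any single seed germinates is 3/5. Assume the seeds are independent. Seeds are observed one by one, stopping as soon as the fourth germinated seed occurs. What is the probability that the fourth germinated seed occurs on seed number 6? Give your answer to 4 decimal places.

Y = trial on which the fourth success occurs; negative binomial, r=4, p=0.60.
P(Y=6) = C(5,3) · p^4 · (1−p)^2
= 10 · 0.1296 · 0.16 = 0.207360

0.2074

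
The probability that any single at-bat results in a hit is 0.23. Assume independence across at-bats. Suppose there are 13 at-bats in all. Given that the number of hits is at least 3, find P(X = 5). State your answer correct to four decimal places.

X ~ Binomial(13, 0.23). Want P(X=5 | X≥3) = P(X=5) / P(X≥3).
P(X=5) = C(13,5)·0.23^5·0.77^8 = 0.102363
P(X≥3) = 1 − 0.033449 − 0.129885 − 0.232781 = 0.603885
Ratio = 0.102363 / 0.603885 = 0.169508

0.1695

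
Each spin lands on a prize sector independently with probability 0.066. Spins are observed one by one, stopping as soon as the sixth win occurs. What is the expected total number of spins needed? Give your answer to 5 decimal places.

90.90909

Y = total spins until the sixth success; negative binomial with r=6, p=0.066.
E[Y] = r / p = 6 / 0.066 = 90.9090909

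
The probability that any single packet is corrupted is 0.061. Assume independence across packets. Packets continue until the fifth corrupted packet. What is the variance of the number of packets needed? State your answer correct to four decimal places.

Y = total packets until the fifth success; negative binomial with r=5, p=0.061.
Var(Y) = r(1−p)/p² = 5·0.939 / 0.061² = 1261.757592

1261.7576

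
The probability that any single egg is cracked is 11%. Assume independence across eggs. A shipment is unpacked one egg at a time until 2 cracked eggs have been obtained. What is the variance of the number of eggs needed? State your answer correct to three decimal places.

147.107

Y = total eggs until the second success; negative binomial with r=2, p=0.11.
Var(Y) = r(1−p)/p² = 2·0.89 / 0.11² = 147.10744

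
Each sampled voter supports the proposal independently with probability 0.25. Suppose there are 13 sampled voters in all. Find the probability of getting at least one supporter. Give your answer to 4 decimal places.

P(at least one) = 1 − P(none) = 1 − (1 − 0.25)^13
= 1 − 0.023757 = 0.976243

0.9762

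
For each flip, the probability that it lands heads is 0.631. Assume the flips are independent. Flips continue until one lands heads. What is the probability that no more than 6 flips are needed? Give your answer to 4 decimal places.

Y = number of flips to the first success; geometric, p = 0.631.
P(Y ≤ 6) = 1 − (1−p)^6 = 1 − 0.002524 = 0.997476

0.9975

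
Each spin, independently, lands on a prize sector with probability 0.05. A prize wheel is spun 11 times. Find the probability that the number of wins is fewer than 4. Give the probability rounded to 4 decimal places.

0.9984

X ~ Binomial(11, 0.05); P(X ≤ 3) = Σ C(11,k) p^k (1−p)^(11−k) over k:
  k=0: C(11,0)·0.05^0·0.95^11 = 0.568800
  k=1: C(11,1)·0.05^1·0.95^10 = 0.329305
  k=2: C(11,2)·0.05^2·0.95^9 = 0.086659
  k=3: C(11,3)·0.05^3·0.95^8 = 0.013683
Total = 0.998448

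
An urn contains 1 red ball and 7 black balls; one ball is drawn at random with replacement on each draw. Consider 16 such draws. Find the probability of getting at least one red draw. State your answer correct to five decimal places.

P(at least one) = 1 − P(none) = 1 − (1 − 0.125)^16
= 1 − 0.1180671 = 0.8819329

0.88193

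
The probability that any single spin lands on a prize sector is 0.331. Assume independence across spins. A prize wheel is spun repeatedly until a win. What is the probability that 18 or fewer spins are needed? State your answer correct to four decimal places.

Y = number of spins to the first success; geometric, p = 0.331.
P(Y ≤ 18) = 1 − (1−p)^18 = 1 − 0.000721 = 0.999279

0.9993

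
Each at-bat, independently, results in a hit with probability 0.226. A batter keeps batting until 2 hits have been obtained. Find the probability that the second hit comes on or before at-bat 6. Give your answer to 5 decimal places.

0.40832

Finishing within 6 at-bats ⇔ at least 2 successes in the first 6. With X ~ Binomial(6, 0.226), P(Y ≤ 6) = 1 − P(X ≤ 1).
  k=0: C(6,0)·0.226^0·0.774^6 = 0.2150036
  k=1: C(6,1)·0.226^1·0.774^5 = 0.3766730
1 − 0.5916766 = 0.4083234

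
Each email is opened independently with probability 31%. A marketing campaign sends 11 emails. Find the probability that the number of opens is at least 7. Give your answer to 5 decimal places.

0.02596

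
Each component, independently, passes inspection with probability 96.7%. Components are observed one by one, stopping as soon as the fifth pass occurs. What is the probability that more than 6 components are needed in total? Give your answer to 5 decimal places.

Needing more than 6 components ⇔ fewer than 5 successes in the first 6. With X ~ Binomial(6, 0.967), P(Y > 6) = P(X ≤ 4).
  k=0: C(6,0)·0.967^0·0.033^6 = 0.0000000
  k=1: C(6,1)·0.967^1·0.033^5 = 0.0000002
  k=2: C(6,2)·0.967^2·0.033^4 = 0.0000166
  k=3: C(6,3)·0.967^3·0.033^3 = 0.0006499
  k=4: C(6,4)·0.967^4·0.033^2 = 0.0142832
P(X ≤ 4) = 0.0149500

0.01495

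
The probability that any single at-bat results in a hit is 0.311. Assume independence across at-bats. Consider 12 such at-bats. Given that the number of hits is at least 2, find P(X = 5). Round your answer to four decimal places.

0.1833

X ~ Binomial(12, 0.311). Want P(X=5 | X≥2) = P(X=5) / P(X≥2).
P(X=5) = C(12,5)·0.311^5·0.689^7 = 0.169848
P(X≥2) = 1 − 0.011445 − 0.061994 = 0.926560
Ratio = 0.169848 / 0.926560 = 0.183311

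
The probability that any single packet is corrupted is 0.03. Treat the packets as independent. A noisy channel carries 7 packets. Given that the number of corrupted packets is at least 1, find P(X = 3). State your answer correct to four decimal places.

0.0044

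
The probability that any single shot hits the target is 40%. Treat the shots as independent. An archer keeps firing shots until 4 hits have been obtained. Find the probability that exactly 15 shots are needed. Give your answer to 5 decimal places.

0.03381

Y = trial on which the fourth success occurs; negative binomial, r=4, p=0.40.
P(Y=15) = C(14,3) · p^4 · (1−p)^11
= 364 · 0.0256 · 0.003628 = 0.0338069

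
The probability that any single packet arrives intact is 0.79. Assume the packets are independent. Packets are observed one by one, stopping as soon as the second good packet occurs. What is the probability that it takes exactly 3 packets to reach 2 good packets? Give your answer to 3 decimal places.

0.262

Y = trial on which the second success occurs; negative binomial, r=2, p=0.79.
P(Y=3) = C(2,1) · p^2 · (1−p)^1
= 2 · 0.6241 · 0.21 = 0.26212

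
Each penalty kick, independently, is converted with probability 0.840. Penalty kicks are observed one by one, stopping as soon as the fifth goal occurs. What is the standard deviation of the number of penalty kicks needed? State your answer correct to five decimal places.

Y = total penalty kicks until the fifth success; negative binomial with r=5, p=0.84.
SD(Y) = √[r(1−p)/p²] = √(1.1337868) = 1.0647943

1.06479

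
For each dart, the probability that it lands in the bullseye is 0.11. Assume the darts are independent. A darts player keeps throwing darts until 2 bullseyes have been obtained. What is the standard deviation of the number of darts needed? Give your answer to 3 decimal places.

Y = total darts until the second success; negative binomial with r=2, p=0.11.
SD(Y) = √[r(1−p)/p²] = √(147.10744) = 12.12879

12.129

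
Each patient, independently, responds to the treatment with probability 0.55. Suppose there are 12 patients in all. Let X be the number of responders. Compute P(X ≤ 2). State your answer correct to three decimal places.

X ~ Binomial(12, 0.55); P(X ≤ 2) = Σ C(12,k) p^k (1−p)^(12−k) over k:
  k=0: C(12,0)·0.55^0·0.45^12 = 0.00007
  k=1: C(12,1)·0.55^1·0.45^11 = 0.00101
  k=2: C(12,2)·0.55^2·0.45^10 = 0.00680
Total = 0.00788

0.008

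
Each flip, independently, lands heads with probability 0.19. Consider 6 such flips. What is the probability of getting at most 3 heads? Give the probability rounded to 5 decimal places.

0.98592

X ~ Binomial(6, 0.19); P(X ≤ 3) = Σ C(6,k) p^k (1−p)^(6−k) over k:
  k=0: C(6,0)·0.19^0·0.81^6 = 0.2824295
  k=1: C(6,1)·0.19^1·0.81^5 = 0.3974934
  k=2: C(6,2)·0.19^2·0.81^4 = 0.2330980
  k=3: C(6,3)·0.19^3·0.81^3 = 0.0729031
Total = 0.9859240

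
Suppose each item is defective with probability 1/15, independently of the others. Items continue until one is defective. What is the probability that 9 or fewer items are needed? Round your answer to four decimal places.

Y = number of items to the first success; geometric, p = 0.066667.
P(Y ≤ 9) = 1 − (1−p)^9 = 1 − 0.537441 = 0.462559

0.4626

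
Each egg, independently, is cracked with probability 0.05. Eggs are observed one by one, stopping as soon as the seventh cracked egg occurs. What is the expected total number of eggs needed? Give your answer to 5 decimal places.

140.00000

Y = total eggs until the seventh success; negative binomial with r=7, p=0.05.
E[Y] = r / p = 7 / 0.05 = 140.0000000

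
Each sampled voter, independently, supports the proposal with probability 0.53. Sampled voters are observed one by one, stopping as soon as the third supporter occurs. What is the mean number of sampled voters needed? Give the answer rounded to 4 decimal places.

Y = total sampled voters until the third success; negative binomial with r=3, p=0.53.
E[Y] = r / p = 3 / 0.53 = 5.660377

5.6604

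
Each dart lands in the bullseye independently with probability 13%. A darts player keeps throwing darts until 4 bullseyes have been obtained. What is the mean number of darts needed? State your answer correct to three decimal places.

Y = total darts until the fourth success; negative binomial with r=4, p=0.13.
E[Y] = r / p = 4 / 0.13 = 30.76923

30.769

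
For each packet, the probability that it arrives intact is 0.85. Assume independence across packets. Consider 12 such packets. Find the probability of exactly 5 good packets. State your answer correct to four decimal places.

X ~ Binomial(n=12, p=0.85).
P(X=5) = C(12,5) · p^5 · (1−p)^7
= 792 · 0.44371 · 1.7086e-06 = 0.000600

0.0006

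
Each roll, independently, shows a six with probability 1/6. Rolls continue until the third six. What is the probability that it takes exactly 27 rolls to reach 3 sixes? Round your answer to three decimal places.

Y = trial on which the third success occurs; negative binomial, r=3, p=0.166667.
P(Y=27) = C(26,2) · p^3 · (1−p)^24
= 325 · 0.0046296 · 0.012579 = 0.01893

0.019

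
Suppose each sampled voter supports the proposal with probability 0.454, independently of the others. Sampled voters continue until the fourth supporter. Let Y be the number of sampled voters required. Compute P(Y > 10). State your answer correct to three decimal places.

0.258

Needing more than 10 sampled voters ⇔ fewer than 4 successes in the first 10. With X ~ Binomial(10, 0.454), P(Y > 10) = P(X ≤ 3).
  k=0: C(10,0)·0.454^0·0.546^10 = 0.00235
  k=1: C(10,1)·0.454^1·0.546^9 = 0.01958
  k=2: C(10,2)·0.454^2·0.546^8 = 0.07326
  k=3: C(10,3)·0.454^3·0.546^7 = 0.16244
P(X ≤ 3) = 0.25763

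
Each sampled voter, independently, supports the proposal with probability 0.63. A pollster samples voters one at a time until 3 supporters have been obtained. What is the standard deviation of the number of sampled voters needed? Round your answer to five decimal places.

1.67233

Y = total sampled voters until the third success; negative binomial with r=3, p=0.63.
SD(Y) = √[r(1−p)/p²] = √(2.7966742) = 1.6723260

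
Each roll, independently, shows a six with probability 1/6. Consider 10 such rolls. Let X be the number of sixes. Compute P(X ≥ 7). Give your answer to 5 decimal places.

0.00027

X ~ Binomial(10, 0.166667); P(X ≥ 7) = Σ C(10,k) p^k (1−p)^(10−k) over k:
  k=7: C(10,7)·0.166667^7·0.833333^3 = 0.0002481
  k=8: C(10,8)·0.166667^8·0.833333^2 = 0.0000186
  k=9: C(10,9)·0.166667^9·0.833333^1 = 0.0000008
  k=10: C(10,10)·0.166667^10·0.833333^0 = 0.0000000
Total = 0.0002675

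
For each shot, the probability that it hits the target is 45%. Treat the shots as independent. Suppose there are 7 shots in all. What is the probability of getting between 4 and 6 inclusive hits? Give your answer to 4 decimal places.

0.3880

X ~ Binomial(7, 0.45); P(4 ≤ X ≤ 6) = Σ C(7,k) p^k (1−p)^(7−k) over k:
  k=4: C(7,4)·0.45^4·0.55^3 = 0.238785
  k=5: C(7,5)·0.45^5·0.55^2 = 0.117221
  k=6: C(7,6)·0.45^6·0.55^1 = 0.031969
Total = 0.387976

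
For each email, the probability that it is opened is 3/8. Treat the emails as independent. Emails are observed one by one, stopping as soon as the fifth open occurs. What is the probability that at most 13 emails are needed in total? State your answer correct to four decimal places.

0.5752

Finishing within 13 emails ⇔ at least 5 successes in the first 13. With X ~ Binomial(13, 0.375), P(Y ≤ 13) = 1 − P(X ≤ 4).
  k=0: C(13,0)·0.375^0·0.625^13 = 0.002220
  k=1: C(13,1)·0.375^1·0.625^12 = 0.017319
  k=2: C(13,2)·0.375^2·0.625^11 = 0.062350
  k=3: C(13,3)·0.375^3·0.625^10 = 0.137170
  k=4: C(13,4)·0.375^4·0.625^9 = 0.205755
1 − 0.424816 = 0.575184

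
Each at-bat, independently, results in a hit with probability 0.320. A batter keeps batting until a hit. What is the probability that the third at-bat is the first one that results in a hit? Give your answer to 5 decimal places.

Geometric (trials to first success), p = 0.32.
P(Y = 3) = (1−p)^2 · p = 0.4624 · 0.32 = 0.1479680

0.14797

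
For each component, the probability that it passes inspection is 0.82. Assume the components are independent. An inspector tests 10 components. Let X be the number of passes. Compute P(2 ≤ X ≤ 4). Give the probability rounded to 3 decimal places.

X ~ Binomial(10, 0.82); P(2 ≤ X ≤ 4) = Σ C(10,k) p^k (1−p)^(10−k) over k:
  k=2: C(10,2)·0.82^2·0.18^8 = 0.00003
  k=3: C(10,3)·0.82^3·0.18^7 = 0.00041
  k=4: C(10,4)·0.82^4·0.18^6 = 0.00323
Total = 0.00367

0.004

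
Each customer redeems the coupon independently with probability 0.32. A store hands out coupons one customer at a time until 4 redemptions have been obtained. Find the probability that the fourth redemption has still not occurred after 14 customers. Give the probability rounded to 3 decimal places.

0.297

Needing more than 14 customers ⇔ fewer than 4 successes in the first 14. With X ~ Binomial(14, 0.32), P(Y > 14) = P(X ≤ 3).
  k=0: C(14,0)·0.32^0·0.68^14 = 0.00452
  k=1: C(14,1)·0.32^1·0.68^13 = 0.02978
  k=2: C(14,2)·0.32^2·0.68^12 = 0.09109
  k=3: C(14,3)·0.32^3·0.68^11 = 0.17145
P(X ≤ 3) = 0.29684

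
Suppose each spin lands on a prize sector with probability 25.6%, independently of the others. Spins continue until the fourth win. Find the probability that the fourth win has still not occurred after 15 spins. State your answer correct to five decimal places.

0.43985

Needing more than 15 spins ⇔ fewer than 4 successes in the first 15. With X ~ Binomial(15, 0.256), P(Y > 15) = P(X ≤ 3).
  k=0: C(15,0)·0.256^0·0.744^15 = 0.0118466
  k=1: C(15,1)·0.256^1·0.744^14 = 0.0611438
  k=2: C(15,2)·0.256^2·0.744^13 = 0.1472711
  k=3: C(15,3)·0.256^3·0.744^12 = 0.2195869
P(X ≤ 3) = 0.4398484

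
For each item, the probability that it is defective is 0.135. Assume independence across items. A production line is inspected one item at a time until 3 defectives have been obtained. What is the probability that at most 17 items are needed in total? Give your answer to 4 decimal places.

Finishing within 17 items ⇔ at least 3 successes in the first 17. With X ~ Binomial(17, 0.135), P(Y ≤ 17) = 1 − P(X ≤ 2).
  k=0: C(17,0)·0.135^0·0.865^17 = 0.084972
  k=1: C(17,1)·0.135^1·0.865^16 = 0.225445
  k=2: C(17,2)·0.135^2·0.865^15 = 0.281480
1 − 0.591897 = 0.408103

0.4081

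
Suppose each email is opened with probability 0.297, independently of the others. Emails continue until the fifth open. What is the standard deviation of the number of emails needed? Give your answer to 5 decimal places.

Y = total emails until the fifth success; negative binomial with r=5, p=0.297.
SD(Y) = √[r(1−p)/p²] = √(39.8485415) = 6.3125701

6.31257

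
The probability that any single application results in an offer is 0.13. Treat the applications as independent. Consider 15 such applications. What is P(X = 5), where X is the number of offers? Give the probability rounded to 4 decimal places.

0.0277

X ~ Binomial(n=15, p=0.13).
P(X=5) = C(15,5) · p^5 · (1−p)^10
= 3003 · 3.7129e-05 · 0.24842 = 0.027699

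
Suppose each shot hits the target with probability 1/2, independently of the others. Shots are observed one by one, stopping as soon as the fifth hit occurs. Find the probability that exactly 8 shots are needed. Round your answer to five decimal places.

0.13672

Y = trial on which the fifth success occurs; negative binomial, r=5, p=0.50.
P(Y=8) = C(7,4) · p^5 · (1−p)^3
= 35 · 0.03125 · 0.125 = 0.1367188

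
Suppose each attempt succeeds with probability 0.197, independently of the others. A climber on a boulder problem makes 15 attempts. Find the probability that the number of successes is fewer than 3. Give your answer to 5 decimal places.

X ~ Binomial(15, 0.197); P(X ≤ 2) = Σ C(15,k) p^k (1−p)^(15−k) over k:
  k=0: C(15,0)·0.197^0·0.803^15 = 0.0372163
  k=1: C(15,1)·0.197^1·0.803^14 = 0.1369541
  k=2: C(15,2)·0.197^2·0.803^13 = 0.2351927
Total = 0.4093631

0.40936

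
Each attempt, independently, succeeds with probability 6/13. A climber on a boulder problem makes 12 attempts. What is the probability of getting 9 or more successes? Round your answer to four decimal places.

0.0424

X ~ Binomial(12, 0.461538); P(X ≥ 9) = Σ C(12,k) p^k (1−p)^(12−k) over k:
  k=9: C(12,9)·0.461538^9·0.538462^3 = 0.032641
  k=10: C(12,10)·0.461538^10·0.538462^2 = 0.008393
  k=11: C(12,11)·0.461538^11·0.538462^1 = 0.001308
  k=12: C(12,12)·0.461538^12·0.538462^0 = 0.000093
Total = 0.042435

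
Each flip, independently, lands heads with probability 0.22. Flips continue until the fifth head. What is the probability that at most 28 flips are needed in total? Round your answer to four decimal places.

0.7696

Finishing within 28 flips ⇔ at least 5 successes in the first 28. With X ~ Binomial(28, 0.22), P(Y ≤ 28) = 1 − P(X ≤ 4).
  k=0: C(28,0)·0.22^0·0.78^28 = 0.000952
  k=1: C(28,1)·0.22^1·0.78^27 = 0.007519
  k=2: C(28,2)·0.22^2·0.78^26 = 0.028628
  k=3: C(28,3)·0.22^3·0.78^25 = 0.069980
  k=4: C(28,4)·0.22^4·0.78^24 = 0.123363
1 − 0.230443 = 0.769557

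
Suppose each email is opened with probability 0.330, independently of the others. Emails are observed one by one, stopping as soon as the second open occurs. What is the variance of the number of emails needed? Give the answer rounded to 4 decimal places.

12.3049

Y = total emails until the second success; negative binomial with r=2, p=0.33.
Var(Y) = r(1−p)/p² = 2·0.67 / 0.33² = 12.304867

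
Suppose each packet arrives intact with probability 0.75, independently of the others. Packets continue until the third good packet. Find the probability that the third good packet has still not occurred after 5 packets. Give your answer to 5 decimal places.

Needing more than 5 packets ⇔ fewer than 3 successes in the first 5. With X ~ Binomial(5, 0.75), P(Y > 5) = P(X ≤ 2).
  k=0: C(5,0)·0.75^0·0.25^5 = 0.0009766
  k=1: C(5,1)·0.75^1·0.25^4 = 0.0146484
  k=2: C(5,2)·0.75^2·0.25^3 = 0.0878906
P(X ≤ 2) = 0.1035156

0.10352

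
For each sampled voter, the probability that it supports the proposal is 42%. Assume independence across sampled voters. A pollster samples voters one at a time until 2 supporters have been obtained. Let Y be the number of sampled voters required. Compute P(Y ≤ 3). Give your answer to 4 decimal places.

Finishing within 3 sampled voters ⇔ at least 2 successes in the first 3. With X ~ Binomial(3, 0.42), P(Y ≤ 3) = 1 − P(X ≤ 1).
  k=0: C(3,0)·0.42^0·0.58^3 = 0.195112
  k=1: C(3,1)·0.42^1·0.58^2 = 0.423864
1 − 0.618976 = 0.381024

0.3810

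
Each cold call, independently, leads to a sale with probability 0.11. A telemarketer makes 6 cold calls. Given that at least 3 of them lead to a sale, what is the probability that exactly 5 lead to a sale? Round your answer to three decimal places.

X ~ Binomial(6, 0.11). Want P(X=5 | X≥3) = P(X=5) / P(X≥3).
P(X=5) = C(6,5)·0.11^5·0.89^1 = 0.00009
P(X≥3) = 1 − 0.49698 − 0.36855 − 0.11388 = 0.02059
Ratio = 0.00009 / 0.02059 = 0.00418

0.004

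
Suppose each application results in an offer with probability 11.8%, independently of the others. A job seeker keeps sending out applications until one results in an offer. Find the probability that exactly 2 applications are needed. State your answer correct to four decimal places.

Geometric (trials to first success), p = 0.118.
P(Y = 2) = (1−p)^1 · p = 0.882 · 0.118 = 0.104076

0.1041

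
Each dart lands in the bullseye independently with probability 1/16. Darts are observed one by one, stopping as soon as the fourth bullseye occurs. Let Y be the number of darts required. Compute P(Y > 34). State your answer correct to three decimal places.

0.839

Needing more than 34 darts ⇔ fewer than 4 successes in the first 34. With X ~ Binomial(34, 0.0625), P(Y > 34) = P(X ≤ 3).
  k=0: C(34,0)·0.0625^0·0.9375^34 = 0.11144
  k=1: C(34,1)·0.0625^1·0.9375^33 = 0.25259
  k=2: C(34,2)·0.0625^2·0.9375^32 = 0.27785
  k=3: C(34,3)·0.0625^3·0.9375^31 = 0.19758
P(X ≤ 3) = 0.83945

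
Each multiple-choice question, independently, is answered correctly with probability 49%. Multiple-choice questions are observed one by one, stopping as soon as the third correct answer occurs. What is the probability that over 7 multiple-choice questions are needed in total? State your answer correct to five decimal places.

0.24329

Needing more than 7 multiple-choice questions ⇔ fewer than 3 successes in the first 7. With X ~ Binomial(7, 0.49), P(Y > 7) = P(X ≤ 2).
  k=0: C(7,0)·0.49^0·0.51^7 = 0.0089741
  k=1: C(7,1)·0.49^1·0.51^6 = 0.0603553
  k=2: C(7,2)·0.49^2·0.51^5 = 0.1739652
P(X ≤ 2) = 0.2432946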